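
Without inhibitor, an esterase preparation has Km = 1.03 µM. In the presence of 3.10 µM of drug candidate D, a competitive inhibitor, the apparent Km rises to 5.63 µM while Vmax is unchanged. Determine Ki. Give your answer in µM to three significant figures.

0.694 µM

Competitive: Km,app = α·Km with α = 1 + [I]/Ki.
α = Km,app/Km = 5.63/1.03 = 5.466.
Since α = 1 + [I]/Ki, [I]/Ki = 5.466 − 1 = 4.466 and Ki = 3.10/4.466 = 0.694 µM.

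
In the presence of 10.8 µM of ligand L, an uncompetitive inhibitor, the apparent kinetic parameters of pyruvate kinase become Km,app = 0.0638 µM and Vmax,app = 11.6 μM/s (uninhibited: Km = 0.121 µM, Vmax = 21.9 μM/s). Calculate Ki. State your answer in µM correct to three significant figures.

12.2 µM

Uncompetitive: Vmax,app = Vmax/α (and Km,app = Km/α) with α = 1 + [I]/Ki.
α = Vmax/Vmax,app = 21.9/11.6 = 1.888.
Since α = 1 + [I]/Ki, [I]/Ki = 1.888 − 1 = 0.8879 and Ki = 10.8/0.8879 = 12.2 µM.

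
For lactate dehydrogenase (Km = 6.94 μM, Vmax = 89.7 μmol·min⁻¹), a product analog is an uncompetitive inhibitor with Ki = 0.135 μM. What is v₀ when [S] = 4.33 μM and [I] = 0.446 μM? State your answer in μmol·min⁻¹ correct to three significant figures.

15.2 μmol·min⁻¹

With α = 1 + [I]/Ki = 1 + 0.446/0.135 = 4.304, the uncompetitive rate law is v = (Vmax/α)·[S] / (Km/α + [S]).
v = (89.7/4.304)×4.33 / (6.94/4.304 + 4.33) = 90.25/5.943 = 15.2 μmol·min⁻¹.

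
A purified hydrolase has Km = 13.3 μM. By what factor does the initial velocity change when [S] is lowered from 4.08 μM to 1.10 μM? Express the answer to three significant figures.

The fractional saturations are [S]/(Km+[S]) = 4.08/17.38 = 0.2348 and 1.10/14.40 = 0.07639.
v₂/v₁ is just their ratio: 0.07639/0.2348 = 0.325.

0.325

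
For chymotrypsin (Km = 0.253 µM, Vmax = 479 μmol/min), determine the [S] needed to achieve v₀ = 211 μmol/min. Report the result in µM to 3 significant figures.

0.199 µM

Rearranging v = Vmax[S]/(Km+[S]) gives [S] = Km·v/(Vmax − v).
[S] = 0.253 × 211 / (479 − 211) = 53.38/268.0 = 0.199 µM.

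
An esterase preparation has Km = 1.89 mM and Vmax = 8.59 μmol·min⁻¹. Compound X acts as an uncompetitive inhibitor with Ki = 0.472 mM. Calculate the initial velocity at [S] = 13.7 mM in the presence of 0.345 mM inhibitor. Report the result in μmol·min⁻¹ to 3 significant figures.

With α = 1 + [I]/Ki = 1 + 0.345/0.472 = 1.731, the uncompetitive rate law is v = (Vmax/α)·[S] / (Km/α + [S]).
v = (8.59/1.731)×13.7 / (1.89/1.731 + 13.7) = 67.99/14.79 = 4.60 μmol·min⁻¹.

4.60 μmol·min⁻¹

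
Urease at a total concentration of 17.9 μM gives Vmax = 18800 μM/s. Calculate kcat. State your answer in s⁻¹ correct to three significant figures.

kcat = Vmax/[E]total = 18800 μM/s / 17.9 μM = 1050 s⁻¹.

1050 s⁻¹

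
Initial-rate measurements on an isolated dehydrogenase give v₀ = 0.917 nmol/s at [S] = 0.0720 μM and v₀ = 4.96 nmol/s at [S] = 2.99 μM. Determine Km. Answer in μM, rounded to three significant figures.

From v = Vmax[S]/(Km+[S]), each point gives Vmax = v(Km+[S])/[S].
Equating: 0.917(Km+0.0720)/0.0720 = 4.96(Km+2.99)/2.99.
12.74·Km + 0.917 = 1.659·Km + 4.96, so (12.74 − 1.659)·Km = 4.96 − 0.917.
Km = 4.043/11.08 = 0.365 μM; then Vmax = 0.917(0.365+0.0720)/0.0720 = 5.57 nmol/s.

0.365 μM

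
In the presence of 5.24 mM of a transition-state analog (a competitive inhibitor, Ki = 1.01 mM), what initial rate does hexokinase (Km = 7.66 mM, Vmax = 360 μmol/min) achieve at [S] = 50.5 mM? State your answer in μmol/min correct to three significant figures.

α = 1 + [I]/Ki = 1 + 5.24/1.01 = 6.188.
For a competitive inhibitor, Vmax is unchanged and the apparent Km becomes α·Km: Km,app = 47.4 mM, Vmax,app = 360 μmol/min.
v = Vmax,app·[S]/(Km,app + [S]) = 360 × 50.5/(47.4 + 50.5) = 186 μmol/min.

186 μmol/min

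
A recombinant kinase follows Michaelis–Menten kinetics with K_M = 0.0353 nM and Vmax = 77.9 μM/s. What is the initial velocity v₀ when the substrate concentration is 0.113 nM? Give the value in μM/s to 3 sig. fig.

59.4 μM/s

[S]/(Km+[S]) = 0.113/0.1483 = 0.7620, the fractional saturation.
v = 0.7620 × Vmax = 0.7620 × 77.9 = 59.4 μM/s.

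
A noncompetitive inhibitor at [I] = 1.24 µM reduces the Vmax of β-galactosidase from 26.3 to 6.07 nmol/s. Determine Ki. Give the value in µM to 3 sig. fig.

Noncompetitive: Vmax,app = Vmax/α with α = 1 + [I]/Ki.
α = Vmax/Vmax,app = 26.3/6.07 = 4.333.
Since α = 1 + [I]/Ki, [I]/Ki = 4.333 − 1 = 3.333 and Ki = 1.24/3.333 = 0.372 µM.

0.372 µM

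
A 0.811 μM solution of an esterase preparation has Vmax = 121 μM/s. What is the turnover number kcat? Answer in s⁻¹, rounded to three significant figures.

kcat = Vmax/[E]total = 121 μM/s / 0.811 μM = 149 s⁻¹.

149 s⁻¹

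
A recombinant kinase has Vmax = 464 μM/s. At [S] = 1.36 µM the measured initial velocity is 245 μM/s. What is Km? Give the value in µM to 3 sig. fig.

From v = Vmax[S]/(Km+[S]), Km = [S](Vmax − v)/v.
Km = 1.36 × (464 − 245) / 245 = 297.8/245 = 1.22 µM.

1.22 µM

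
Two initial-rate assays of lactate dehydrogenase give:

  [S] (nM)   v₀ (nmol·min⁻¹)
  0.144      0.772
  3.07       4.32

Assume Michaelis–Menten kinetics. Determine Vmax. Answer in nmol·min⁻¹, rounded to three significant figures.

5.58 nmol·min⁻¹

From v = Vmax[S]/(Km+[S]), each point gives Vmax = v(Km+[S])/[S].
Equating: 0.772(Km+0.144)/0.144 = 4.32(Km+3.07)/3.07.
5.361·Km + 0.772 = 1.407·Km + 4.32, so (5.361 − 1.407)·Km = 4.32 − 0.772.
Km = 3.548/3.954 = 0.897 nM; then Vmax = 0.772(0.897+0.144)/0.144 = 5.58 nmol·min⁻¹.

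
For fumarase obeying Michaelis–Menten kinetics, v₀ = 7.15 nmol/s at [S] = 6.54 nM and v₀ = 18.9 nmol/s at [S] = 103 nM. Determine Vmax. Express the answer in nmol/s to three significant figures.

In reciprocal form, 1/v = (Km/Vmax)·(1/[S]) + 1/Vmax. The two points give (1/[S], 1/v) = (0.1529, 0.1399) and (0.009709, 0.05291).
Slope = (0.1399 − 0.05291)/(0.1529 − 0.009709) = 0.6072; intercept = 0.1399 − 0.6072×0.1529 = 0.04701.
Vmax = 1/intercept = 21.3 nmol/s; Km = slope × Vmax = 0.6072 × 21.3 = 12.9 nM.

21.3 nmol/s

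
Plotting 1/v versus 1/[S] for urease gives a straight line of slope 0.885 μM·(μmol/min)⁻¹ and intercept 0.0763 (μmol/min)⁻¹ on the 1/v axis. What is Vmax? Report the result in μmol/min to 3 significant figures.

13.1 μmol/min

The y-intercept of a Lineweaver–Burk plot equals 1/Vmax, so Vmax = 1/0.0763 = 13.1 μmol/min.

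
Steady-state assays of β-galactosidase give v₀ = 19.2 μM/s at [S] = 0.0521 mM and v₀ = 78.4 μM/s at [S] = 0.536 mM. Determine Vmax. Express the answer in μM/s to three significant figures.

In reciprocal form, 1/v = (Km/Vmax)·(1/[S]) + 1/Vmax. The two points give (1/[S], 1/v) = (19.19, 0.05208) and (1.866, 0.01276).
Slope = (0.05208 − 0.01276)/(19.19 − 1.866) = 0.002270; intercept = 0.05208 − 0.002270×19.19 = 0.008521.
Vmax = 1/intercept = 117 μM/s; Km = slope × Vmax = 0.002270 × 117 = 0.266 mM.

117 μM/s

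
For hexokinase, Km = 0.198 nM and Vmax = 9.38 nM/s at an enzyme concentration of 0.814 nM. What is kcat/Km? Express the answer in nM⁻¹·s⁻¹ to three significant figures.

kcat = Vmax/[E]total = 9.38/0.814 = 11.5 s⁻¹.
kcat/Km = 11.5/0.198 = 58.2 nM⁻¹·s⁻¹.

58.2 nM⁻¹·s⁻¹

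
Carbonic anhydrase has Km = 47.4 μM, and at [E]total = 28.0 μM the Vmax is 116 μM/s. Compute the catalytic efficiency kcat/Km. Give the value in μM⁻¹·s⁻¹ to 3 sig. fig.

0.0874 μM⁻¹·s⁻¹

kcat = Vmax/[E]total = 116/28.0 = 4.14 s⁻¹.
kcat/Km = 4.14/47.4 = 0.0874 μM⁻¹·s⁻¹.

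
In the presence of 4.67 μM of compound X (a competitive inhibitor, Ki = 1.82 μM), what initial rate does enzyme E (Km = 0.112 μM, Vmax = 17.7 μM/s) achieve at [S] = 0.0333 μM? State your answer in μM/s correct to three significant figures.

1.36 μM/s

With α = 1 + [I]/Ki = 1 + 4.67/1.82 = 3.566, the competitive rate law is v = Vmax[S] / (αKm + [S]).
v = 17.7×0.0333 / (3.566×0.112 + 0.0333) = 0.5894/0.4327 = 1.36 μM/s.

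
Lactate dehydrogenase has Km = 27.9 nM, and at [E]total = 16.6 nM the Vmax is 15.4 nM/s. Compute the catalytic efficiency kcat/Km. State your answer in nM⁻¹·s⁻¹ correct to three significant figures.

kcat = Vmax/[E]total = 15.4/16.6 = 0.928 s⁻¹.
kcat/Km = 0.928/27.9 = 0.0333 nM⁻¹·s⁻¹.

0.0333 nM⁻¹·s⁻¹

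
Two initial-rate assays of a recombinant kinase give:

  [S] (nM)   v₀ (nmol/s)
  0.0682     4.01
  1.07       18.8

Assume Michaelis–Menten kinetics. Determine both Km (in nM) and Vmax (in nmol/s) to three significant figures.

Km = 0.359 nM; Vmax = 25.1 nmol/s

From v = Vmax[S]/(Km+[S]), each point gives Vmax = v(Km+[S])/[S].
Equating: 4.01(Km+0.0682)/0.0682 = 18.8(Km+1.07)/1.07.
58.80·Km + 4.01 = 17.57·Km + 18.8, so (58.80 − 17.57)·Km = 18.8 − 4.01.
Km = 14.79/41.23 = 0.359 nM; then Vmax = 4.01(0.359+0.0682)/0.0682 = 25.1 nmol/s.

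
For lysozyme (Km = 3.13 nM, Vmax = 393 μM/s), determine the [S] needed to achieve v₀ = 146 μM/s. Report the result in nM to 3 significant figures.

Rearranging v = Vmax[S]/(Km+[S]) gives [S] = Km·v/(Vmax − v).
[S] = 3.13 × 146 / (393 − 146) = 457.0/247.0 = 1.85 nM.

1.85 nM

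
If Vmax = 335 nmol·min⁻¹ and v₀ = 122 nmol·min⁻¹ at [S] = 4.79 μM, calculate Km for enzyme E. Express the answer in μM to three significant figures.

v/Vmax = 122/335 = 0.3642 = [S]/(Km+[S]).
So Km + [S] = [S]/0.3642 = 13.15 μM, giving Km = 13.15 − 4.79 = 8.36 μM.

8.36 μM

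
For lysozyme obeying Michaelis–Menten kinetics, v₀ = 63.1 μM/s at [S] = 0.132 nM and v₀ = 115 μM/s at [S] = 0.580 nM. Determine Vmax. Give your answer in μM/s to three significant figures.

152 μM/s

In reciprocal form, 1/v = (Km/Vmax)·(1/[S]) + 1/Vmax. The two points give (1/[S], 1/v) = (7.576, 0.01585) and (1.724, 0.008696).
Slope = (0.01585 − 0.008696)/(7.576 − 1.724) = 0.001222; intercept = 0.01585 − 0.001222×7.576 = 0.006588.
Vmax = 1/intercept = 152 μM/s; Km = slope × Vmax = 0.001222 × 152 = 0.186 nM.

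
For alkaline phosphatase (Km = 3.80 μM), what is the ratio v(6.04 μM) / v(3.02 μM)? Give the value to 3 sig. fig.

The fractional saturations are [S]/(Km+[S]) = 3.02/6.820 = 0.4428 and 6.04/9.840 = 0.6138.
v₂/v₁ is just their ratio: 0.6138/0.4428 = 1.39.

1.39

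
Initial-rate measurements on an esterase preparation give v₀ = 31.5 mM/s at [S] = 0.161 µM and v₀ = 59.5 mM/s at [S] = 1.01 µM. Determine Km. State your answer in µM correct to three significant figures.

From v = Vmax[S]/(Km+[S]), each point gives Vmax = v(Km+[S])/[S].
Equating: 31.5(Km+0.161)/0.161 = 59.5(Km+1.01)/1.01.
195.7·Km + 31.5 = 58.91·Km + 59.5, so (195.7 − 58.91)·Km = 59.5 − 31.5.
Km = 28.00/136.7 = 0.205 µM; then Vmax = 31.5(0.205+0.161)/0.161 = 71.6 mM/s.

0.205 µM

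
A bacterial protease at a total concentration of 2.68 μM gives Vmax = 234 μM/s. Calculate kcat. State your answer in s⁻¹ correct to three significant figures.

87.3 s⁻¹

kcat = Vmax/[E]total = 234 μM/s / 2.68 μM = 87.3 s⁻¹.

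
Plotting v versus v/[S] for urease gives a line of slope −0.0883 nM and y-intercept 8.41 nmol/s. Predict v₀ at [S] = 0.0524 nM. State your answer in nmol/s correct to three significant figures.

In the Eadie–Hofstee form v = Vmax − Km·(v/[S]), the slope is −Km and the intercept is Vmax, so Km = 0.0883 nM and Vmax = 8.41 nmol/s.
v = 8.41 × 0.0524/(0.0883 + 0.0524) = 3.13 nmol/s.

3.13 nmol/s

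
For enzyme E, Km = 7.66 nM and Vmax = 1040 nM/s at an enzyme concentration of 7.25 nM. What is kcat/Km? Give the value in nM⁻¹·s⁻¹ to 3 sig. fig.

kcat = Vmax/[E]total = 1040/7.25 = 143 s⁻¹.
kcat/Km = 143/7.66 = 18.7 nM⁻¹·s⁻¹.

18.7 nM⁻¹·s⁻¹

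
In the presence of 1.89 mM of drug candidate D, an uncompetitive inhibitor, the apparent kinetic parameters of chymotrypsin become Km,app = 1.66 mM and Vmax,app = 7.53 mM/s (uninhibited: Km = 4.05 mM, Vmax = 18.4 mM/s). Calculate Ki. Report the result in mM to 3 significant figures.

Uncompetitive: Vmax,app = Vmax/α (and Km,app = Km/α) with α = 1 + [I]/Ki.
α = Vmax/Vmax,app = 18.4/7.53 = 2.444.
Since α = 1 + [I]/Ki, [I]/Ki = 2.444 − 1 = 1.444 and Ki = 1.89/1.444 = 1.31 mM.

1.31 mM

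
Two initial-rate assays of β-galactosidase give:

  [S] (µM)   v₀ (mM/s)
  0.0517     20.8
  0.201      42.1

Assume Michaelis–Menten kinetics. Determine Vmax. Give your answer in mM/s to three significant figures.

65.2 mM/s

From v = Vmax[S]/(Km+[S]), each point gives Vmax = v(Km+[S])/[S].
Equating: 20.8(Km+0.0517)/0.0517 = 42.1(Km+0.201)/0.201.
402.3·Km + 20.8 = 209.5·Km + 42.1, so (402.3 − 209.5)·Km = 42.1 − 20.8.
Km = 21.30/192.9 = 0.110 µM; then Vmax = 20.8(0.110+0.0517)/0.0517 = 65.2 mM/s.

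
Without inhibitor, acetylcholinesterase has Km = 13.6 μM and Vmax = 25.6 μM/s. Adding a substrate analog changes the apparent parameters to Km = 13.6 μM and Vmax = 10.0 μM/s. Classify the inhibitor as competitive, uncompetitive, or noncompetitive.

Vmax decreases (25.6 → 10.0 μM/s) while Km is unchanged — pure noncompetitive inhibition.

noncompetitive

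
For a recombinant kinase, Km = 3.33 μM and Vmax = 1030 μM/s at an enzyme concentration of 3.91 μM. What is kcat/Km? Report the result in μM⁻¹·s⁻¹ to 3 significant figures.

kcat = Vmax/[E]total = 1030/3.91 = 263 s⁻¹.
kcat/Km = 263/3.33 = 79.1 μM⁻¹·s⁻¹.

79.1 μM⁻¹·s⁻¹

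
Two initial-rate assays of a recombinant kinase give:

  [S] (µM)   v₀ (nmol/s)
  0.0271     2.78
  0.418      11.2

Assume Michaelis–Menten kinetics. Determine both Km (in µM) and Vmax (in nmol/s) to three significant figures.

In reciprocal form, 1/v = (Km/Vmax)·(1/[S]) + 1/Vmax. The two points give (1/[S], 1/v) = (36.90, 0.3597) and (2.392, 0.08929).
Slope = (0.3597 − 0.08929)/(36.90 − 2.392) = 0.007837; intercept = 0.3597 − 0.007837×36.90 = 0.07054.
Vmax = 1/intercept = 14.2 nmol/s; Km = slope × Vmax = 0.007837 × 14.2 = 0.111 µM.

Km = 0.111 µM; Vmax = 14.2 nmol/s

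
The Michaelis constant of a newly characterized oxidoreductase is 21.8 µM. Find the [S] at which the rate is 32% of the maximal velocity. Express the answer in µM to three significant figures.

v/Vmax = [S]/(Km+[S]) = 0.32, so [S] = Km·0.32/(1 − 0.32) = 21.8 × 0.4706.
[S] = 10.3 µM.

10.3 µM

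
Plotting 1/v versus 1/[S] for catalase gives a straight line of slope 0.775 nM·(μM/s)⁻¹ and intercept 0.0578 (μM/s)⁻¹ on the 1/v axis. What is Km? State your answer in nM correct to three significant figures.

13.4 nM

y-intercept = 1/Vmax ⇒ Vmax = 17.3 μM/s; slope = Km/Vmax ⇒ Km = slope × Vmax.
Km = 0.775 × 17.3 = 13.4 nM.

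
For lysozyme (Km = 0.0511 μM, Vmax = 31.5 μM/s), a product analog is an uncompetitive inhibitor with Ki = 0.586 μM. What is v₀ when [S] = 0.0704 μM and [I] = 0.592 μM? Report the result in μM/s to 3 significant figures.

11.5 μM/s

α = 1 + [I]/Ki = 1 + 0.592/0.586 = 2.010.
For an uncompetitive inhibitor, both parameters are divided by α, giving Vmax/α and Km/α: Km,app = 0.0254 μM, Vmax,app = 15.7 μM/s.
v = Vmax,app·[S]/(Km,app + [S]) = 15.7 × 0.0704/(0.0254 + 0.0704) = 11.5 μM/s.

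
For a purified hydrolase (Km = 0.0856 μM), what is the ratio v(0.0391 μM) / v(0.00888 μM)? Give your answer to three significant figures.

3.34

Since Vmax cancels, v₂/v₁ = [S]₂(Km+[S]₁) / [S]₁(Km+[S]₂).
= 0.0391×(0.0856+0.00888) / (0.00888×(0.0856+0.0391)) = 0.003694/0.001107 = 3.34.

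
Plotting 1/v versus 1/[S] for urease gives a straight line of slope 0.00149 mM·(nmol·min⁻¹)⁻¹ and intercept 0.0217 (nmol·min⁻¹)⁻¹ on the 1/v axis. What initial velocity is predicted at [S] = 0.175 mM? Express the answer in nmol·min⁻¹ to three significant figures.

The y-intercept is 1/Vmax, so Vmax = 1/0.0217 = 46.1 nmol·min⁻¹.
The slope is Km/Vmax, so Km = 0.00149 × 46.1 = 0.0687 mM.
Then v = 46.1 × 0.175/(0.0687 + 0.175) = 33.1 nmol·min⁻¹.

33.1 nmol·min⁻¹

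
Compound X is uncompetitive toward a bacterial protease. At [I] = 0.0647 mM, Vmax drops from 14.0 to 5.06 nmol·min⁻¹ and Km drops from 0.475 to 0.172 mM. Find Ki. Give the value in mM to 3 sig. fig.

0.0366 mM

Uncompetitive: Vmax,app = Vmax/α (and Km,app = Km/α) with α = 1 + [I]/Ki.
α = Vmax/Vmax,app = 14.0/5.06 = 2.767.
Ki = [I]/(α − 1) = 0.0647/1.767 = 0.0366 mM.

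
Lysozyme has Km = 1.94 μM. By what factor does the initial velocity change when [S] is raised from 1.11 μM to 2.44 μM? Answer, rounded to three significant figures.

1.53

Since Vmax cancels, v₂/v₁ = [S]₂(Km+[S]₁) / [S]₁(Km+[S]₂).
= 2.44×(1.94+1.11) / (1.11×(1.94+2.44)) = 7.442/4.862 = 1.53.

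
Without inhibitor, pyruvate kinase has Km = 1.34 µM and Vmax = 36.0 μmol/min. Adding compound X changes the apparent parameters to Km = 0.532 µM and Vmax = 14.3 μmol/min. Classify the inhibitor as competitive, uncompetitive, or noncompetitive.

uncompetitive

Both Km and Vmax decrease by the same factor (~2.52-fold) — characteristic of uncompetitive inhibition.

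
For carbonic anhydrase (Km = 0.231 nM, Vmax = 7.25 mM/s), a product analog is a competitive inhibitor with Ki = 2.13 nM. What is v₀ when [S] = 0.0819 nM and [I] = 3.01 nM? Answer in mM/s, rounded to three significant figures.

With α = 1 + [I]/Ki = 1 + 3.01/2.13 = 2.413, the competitive rate law is v = Vmax[S] / (αKm + [S]).
v = 7.25×0.0819 / (2.413×0.231 + 0.0819) = 0.5938/0.6393 = 0.929 mM/s.

0.929 mM/s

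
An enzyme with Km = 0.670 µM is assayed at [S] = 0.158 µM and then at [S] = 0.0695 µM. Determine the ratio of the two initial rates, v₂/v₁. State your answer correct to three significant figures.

The fractional saturations are [S]/(Km+[S]) = 0.158/0.8280 = 0.1908 and 0.0695/0.7395 = 0.09398.
v₂/v₁ is just their ratio: 0.09398/0.1908 = 0.493.

0.493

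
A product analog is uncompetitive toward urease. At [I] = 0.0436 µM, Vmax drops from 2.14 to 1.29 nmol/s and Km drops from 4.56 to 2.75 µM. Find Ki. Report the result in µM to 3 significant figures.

Uncompetitive: Vmax,app = Vmax/α (and Km,app = Km/α) with α = 1 + [I]/Ki.
α = Vmax/Vmax,app = 2.14/1.29 = 1.659.
Since α = 1 + [I]/Ki, [I]/Ki = 1.659 − 1 = 0.6589 and Ki = 0.0436/0.6589 = 0.0662 µM.

0.0662 µM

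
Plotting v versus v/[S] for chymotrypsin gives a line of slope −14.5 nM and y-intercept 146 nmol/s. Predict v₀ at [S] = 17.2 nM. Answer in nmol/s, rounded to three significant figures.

79.2 nmol/s

In the Eadie–Hofstee form v = Vmax − Km·(v/[S]), the slope is −Km and the intercept is Vmax, so Km = 14.5 nM and Vmax = 146 nmol/s.
v = 146 × 17.2/(14.5 + 17.2) = 79.2 nmol/s.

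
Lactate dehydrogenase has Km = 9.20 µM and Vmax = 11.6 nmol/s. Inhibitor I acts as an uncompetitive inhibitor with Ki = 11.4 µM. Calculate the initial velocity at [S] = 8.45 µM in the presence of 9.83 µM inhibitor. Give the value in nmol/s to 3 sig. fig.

α = 1 + [I]/Ki = 1 + 9.83/11.4 = 1.862.
For an uncompetitive inhibitor, both parameters are divided by α, giving Vmax/α and Km/α: Km,app = 4.94 µM, Vmax,app = 6.23 nmol/s.
v = Vmax,app·[S]/(Km,app + [S]) = 6.23 × 8.45/(4.94 + 8.45) = 3.93 nmol/s.

3.93 nmol/s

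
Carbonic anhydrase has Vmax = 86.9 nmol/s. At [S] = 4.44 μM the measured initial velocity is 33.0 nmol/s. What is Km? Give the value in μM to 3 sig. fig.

From v = Vmax[S]/(Km+[S]), Km = [S](Vmax − v)/v.
Km = 4.44 × (86.9 − 33.0) / 33.0 = 239.3/33.0 = 7.25 μM.

7.25 μM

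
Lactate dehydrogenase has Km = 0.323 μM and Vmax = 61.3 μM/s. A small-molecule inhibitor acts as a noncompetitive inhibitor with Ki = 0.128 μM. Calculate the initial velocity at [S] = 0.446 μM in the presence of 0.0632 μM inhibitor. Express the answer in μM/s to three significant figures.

23.8 μM/s

With α = 1 + [I]/Ki = 1 + 0.0632/0.128 = 1.494, the noncompetitive rate law is v = (Vmax/α)·[S] / (Km + [S]).
v = (61.3/1.494)×0.446 / (0.323 + 0.446) = 18.30/0.7690 = 23.8 μM/s.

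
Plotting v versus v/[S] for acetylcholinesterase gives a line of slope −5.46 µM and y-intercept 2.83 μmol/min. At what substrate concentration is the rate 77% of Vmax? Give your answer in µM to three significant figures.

18.3 µM

The Eadie–Hofstee slope gives Km = 5.46 µM (slope = −Km).
v/Vmax = [S]/(Km+[S]) = 0.77 ⇒ [S] = Km·0.77/(1−0.77) = 5.46 × 3.348 = 18.3 µM.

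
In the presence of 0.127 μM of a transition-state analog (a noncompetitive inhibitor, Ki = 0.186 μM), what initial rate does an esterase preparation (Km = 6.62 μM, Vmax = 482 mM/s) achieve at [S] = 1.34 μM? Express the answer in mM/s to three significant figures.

48.2 mM/s

With α = 1 + [I]/Ki = 1 + 0.127/0.186 = 1.683, the noncompetitive rate law is v = (Vmax/α)·[S] / (Km + [S]).
v = (482/1.683)×1.34 / (6.62 + 1.34) = 383.8/7.960 = 48.2 mM/s.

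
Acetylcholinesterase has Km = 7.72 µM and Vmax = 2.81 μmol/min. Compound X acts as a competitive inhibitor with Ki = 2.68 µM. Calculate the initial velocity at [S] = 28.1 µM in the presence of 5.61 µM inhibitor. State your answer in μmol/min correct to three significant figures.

α = 1 + [I]/Ki = 1 + 5.61/2.68 = 3.093.
For a competitive inhibitor, Vmax is unchanged and the apparent Km becomes α·Km: Km,app = 23.9 µM, Vmax,app = 2.81 μmol/min.
v = Vmax,app·[S]/(Km,app + [S]) = 2.81 × 28.1/(23.9 + 28.1) = 1.52 μmol/min.

1.52 μmol/min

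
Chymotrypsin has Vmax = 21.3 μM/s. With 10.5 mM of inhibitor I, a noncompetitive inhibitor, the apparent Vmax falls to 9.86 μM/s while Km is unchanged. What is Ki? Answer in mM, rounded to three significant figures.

Noncompetitive: Vmax,app = Vmax/α with α = 1 + [I]/Ki.
α = Vmax/Vmax,app = 21.3/9.86 = 2.160.
Since α = 1 + [I]/Ki, [I]/Ki = 2.160 − 1 = 1.160 and Ki = 10.5/1.160 = 9.05 mM.

9.05 mM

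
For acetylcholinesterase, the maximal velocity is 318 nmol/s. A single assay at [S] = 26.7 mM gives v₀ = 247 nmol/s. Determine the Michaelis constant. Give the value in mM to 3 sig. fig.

7.67 mM

From v = Vmax[S]/(Km+[S]), Km = [S](Vmax − v)/v.
Km = 26.7 × (318 − 247) / 247 = 1896/247 = 7.67 mM.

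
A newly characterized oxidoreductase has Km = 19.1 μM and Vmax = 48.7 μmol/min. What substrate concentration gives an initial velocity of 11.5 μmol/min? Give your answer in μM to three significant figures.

5.90 μM

The required fractional saturation is v/Vmax = 11.5/48.7 = 0.2361.
Then [S]/(Km+[S]) = 0.2361 ⇒ [S] = 19.1 × 0.2361/(1 − 0.2361) = 5.90 μM.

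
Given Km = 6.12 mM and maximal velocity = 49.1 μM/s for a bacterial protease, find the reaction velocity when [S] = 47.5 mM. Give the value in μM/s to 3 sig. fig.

43.5 μM/s

[S]/(Km+[S]) = 47.5/53.62 = 0.8859, the fractional saturation.
v = 0.8859 × Vmax = 0.8859 × 49.1 = 43.5 μM/s.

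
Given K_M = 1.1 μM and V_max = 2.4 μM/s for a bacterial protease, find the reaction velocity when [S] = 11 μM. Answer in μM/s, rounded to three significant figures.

v = Vmax·[S]/(Km + [S]) = 2.4 × 11 / (1.1 + 11)
  = 26.40 / 12.10 = 2.18 μM/s.

2.18 μM/s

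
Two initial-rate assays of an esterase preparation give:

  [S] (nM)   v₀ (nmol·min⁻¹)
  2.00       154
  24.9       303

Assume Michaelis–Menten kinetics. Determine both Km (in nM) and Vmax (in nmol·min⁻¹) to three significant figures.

From v = Vmax[S]/(Km+[S]), each point gives Vmax = v(Km+[S])/[S].
Equating: 154(Km+2.00)/2.00 = 303(Km+24.9)/24.9.
77.00·Km + 154 = 12.17·Km + 303, so (77.00 − 12.17)·Km = 303 − 154.
Km = 149.0/64.83 = 2.30 nM; then Vmax = 154(2.30+2.00)/2.00 = 331 nmol·min⁻¹.

Km = 2.30 nM; Vmax = 331 nmol·min⁻¹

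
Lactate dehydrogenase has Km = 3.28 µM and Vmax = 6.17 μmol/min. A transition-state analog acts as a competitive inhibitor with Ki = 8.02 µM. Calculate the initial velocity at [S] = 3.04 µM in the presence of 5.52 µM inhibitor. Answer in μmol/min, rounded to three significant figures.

With α = 1 + [I]/Ki = 1 + 5.52/8.02 = 1.688, the competitive rate law is v = Vmax[S] / (αKm + [S]).
v = 6.17×3.04 / (1.688×3.28 + 3.04) = 18.76/8.578 = 2.19 μmol/min.

2.19 μmol/min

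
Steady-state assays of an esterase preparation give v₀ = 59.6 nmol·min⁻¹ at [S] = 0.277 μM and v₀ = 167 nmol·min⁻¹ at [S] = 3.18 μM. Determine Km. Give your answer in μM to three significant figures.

0.660 μM

From v = Vmax[S]/(Km+[S]), each point gives Vmax = v(Km+[S])/[S].
Equating: 59.6(Km+0.277)/0.277 = 167(Km+3.18)/3.18.
215.2·Km + 59.6 = 52.52·Km + 167, so (215.2 − 52.52)·Km = 167 − 59.6.
Km = 107.4/162.6 = 0.660 μM; then Vmax = 59.6(0.660+0.277)/0.277 = 202 nmol·min⁻¹.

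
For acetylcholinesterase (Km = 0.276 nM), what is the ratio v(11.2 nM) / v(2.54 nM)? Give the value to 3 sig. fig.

1.08

Since Vmax cancels, v₂/v₁ = [S]₂(Km+[S]₁) / [S]₁(Km+[S]₂).
= 11.2×(0.276+2.54) / (2.54×(0.276+11.2)) = 31.54/29.15 = 1.08.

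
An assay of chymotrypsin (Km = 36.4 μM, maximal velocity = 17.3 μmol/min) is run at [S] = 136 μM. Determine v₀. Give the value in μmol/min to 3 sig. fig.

[S]/(Km+[S]) = 136/172.4 = 0.7889, the fractional saturation.
v = 0.7889 × Vmax = 0.7889 × 17.3 = 13.6 μmol/min.

13.6 μmol/min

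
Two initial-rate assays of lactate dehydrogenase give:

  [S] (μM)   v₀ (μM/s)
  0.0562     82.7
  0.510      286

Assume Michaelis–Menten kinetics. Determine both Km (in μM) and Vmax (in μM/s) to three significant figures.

Km = 0.223 μM; Vmax = 411 μM/s

From v = Vmax[S]/(Km+[S]), each point gives Vmax = v(Km+[S])/[S].
Equating: 82.7(Km+0.0562)/0.0562 = 286(Km+0.510)/0.510.
1472·Km + 82.7 = 560.8·Km + 286, so (1472 − 560.8)·Km = 286 − 82.7.
Km = 203.3/910.7 = 0.223 μM; then Vmax = 82.7(0.223+0.0562)/0.0562 = 411 μM/s.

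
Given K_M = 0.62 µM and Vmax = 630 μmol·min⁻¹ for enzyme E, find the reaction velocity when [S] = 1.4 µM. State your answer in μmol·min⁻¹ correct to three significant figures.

v = Vmax·[S]/(Km + [S]) = 630 × 1.4 / (0.62 + 1.4)
  = 882.0 / 2.020 = 437 μmol·min⁻¹.

437 μmol·min⁻¹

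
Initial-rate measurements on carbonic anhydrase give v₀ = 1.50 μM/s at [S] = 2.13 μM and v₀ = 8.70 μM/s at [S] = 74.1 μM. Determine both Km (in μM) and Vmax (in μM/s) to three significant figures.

Km = 12.3 μM; Vmax = 10.1 μM/s

In reciprocal form, 1/v = (Km/Vmax)·(1/[S]) + 1/Vmax. The two points give (1/[S], 1/v) = (0.4695, 0.6667) and (0.01350, 0.1149).
Slope = (0.6667 − 0.1149)/(0.4695 − 0.01350) = 1.210; intercept = 0.6667 − 1.210×0.4695 = 0.09861.
Vmax = 1/intercept = 10.1 μM/s; Km = slope × Vmax = 1.210 × 10.1 = 12.3 μM.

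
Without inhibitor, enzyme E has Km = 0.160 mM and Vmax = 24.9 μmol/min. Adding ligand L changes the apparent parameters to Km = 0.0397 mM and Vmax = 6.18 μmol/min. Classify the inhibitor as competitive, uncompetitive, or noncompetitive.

uncompetitive

Both Km and Vmax decrease by the same factor (~4.03-fold) — characteristic of uncompetitive inhibition.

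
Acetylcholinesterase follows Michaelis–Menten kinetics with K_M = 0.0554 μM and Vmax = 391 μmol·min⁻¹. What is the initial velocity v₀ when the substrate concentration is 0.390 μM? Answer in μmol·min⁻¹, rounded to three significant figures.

342 μmol·min⁻¹

[S]/(Km+[S]) = 0.390/0.4454 = 0.8756, the fractional saturation.
v = 0.8756 × Vmax = 0.8756 × 391 = 342 μmol·min⁻¹.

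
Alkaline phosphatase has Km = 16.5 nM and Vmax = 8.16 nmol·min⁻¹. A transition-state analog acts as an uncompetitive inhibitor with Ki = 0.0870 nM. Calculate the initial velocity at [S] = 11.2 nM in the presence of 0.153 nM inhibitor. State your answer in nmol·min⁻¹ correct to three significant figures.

α = 1 + [I]/Ki = 1 + 0.153/0.0870 = 2.759.
For an uncompetitive inhibitor, both parameters are divided by α, giving Vmax/α and Km/α: Km,app = 5.98 nM, Vmax,app = 2.96 nmol·min⁻¹.
v = Vmax,app·[S]/(Km,app + [S]) = 2.96 × 11.2/(5.98 + 11.2) = 1.93 nmol·min⁻¹.

1.93 nmol·min⁻¹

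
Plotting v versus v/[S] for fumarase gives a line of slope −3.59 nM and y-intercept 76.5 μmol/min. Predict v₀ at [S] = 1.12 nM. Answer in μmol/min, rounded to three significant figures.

18.2 μmol/min

In the Eadie–Hofstee form v = Vmax − Km·(v/[S]), the slope is −Km and the intercept is Vmax, so Km = 3.59 nM and Vmax = 76.5 μmol/min.
v = 76.5 × 1.12/(3.59 + 1.12) = 18.2 μmol/min.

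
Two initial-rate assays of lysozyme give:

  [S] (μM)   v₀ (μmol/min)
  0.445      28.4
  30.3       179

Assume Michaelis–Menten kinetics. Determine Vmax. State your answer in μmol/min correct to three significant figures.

From v = Vmax[S]/(Km+[S]), each point gives Vmax = v(Km+[S])/[S].
Equating: 28.4(Km+0.445)/0.445 = 179(Km+30.3)/30.3.
63.82·Km + 28.4 = 5.908·Km + 179, so (63.82 − 5.908)·Km = 179 − 28.4.
Km = 150.6/57.91 = 2.60 μM; then Vmax = 28.4(2.60+0.445)/0.445 = 194 μmol/min.

194 μmol/min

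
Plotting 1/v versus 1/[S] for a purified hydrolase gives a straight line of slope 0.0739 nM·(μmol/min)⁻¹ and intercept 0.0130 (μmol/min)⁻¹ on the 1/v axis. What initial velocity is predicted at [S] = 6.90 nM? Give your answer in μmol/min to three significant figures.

42.2 μmol/min

The y-intercept is 1/Vmax, so Vmax = 1/0.0130 = 76.9 μmol/min.
The slope is Km/Vmax, so Km = 0.0739 × 76.9 = 5.68 nM.
Then v = 76.9 × 6.90/(5.68 + 6.90) = 42.2 μmol/min.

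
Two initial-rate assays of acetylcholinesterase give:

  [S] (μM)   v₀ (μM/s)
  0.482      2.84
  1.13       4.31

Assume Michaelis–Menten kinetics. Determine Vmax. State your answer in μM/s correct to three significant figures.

From v = Vmax[S]/(Km+[S]), each point gives Vmax = v(Km+[S])/[S].
Equating: 2.84(Km+0.482)/0.482 = 4.31(Km+1.13)/1.13.
5.892·Km + 2.84 = 3.814·Km + 4.31, so (5.892 − 3.814)·Km = 4.31 − 2.84.
Km = 1.470/2.078 = 0.707 μM; then Vmax = 2.84(0.707+0.482)/0.482 = 7.01 μM/s.

7.01 μM/s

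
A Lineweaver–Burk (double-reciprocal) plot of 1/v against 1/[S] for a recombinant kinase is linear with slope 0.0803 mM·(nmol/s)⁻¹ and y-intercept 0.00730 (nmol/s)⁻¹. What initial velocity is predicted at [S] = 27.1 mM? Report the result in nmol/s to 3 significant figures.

97.4 nmol/s

The y-intercept is 1/Vmax, so Vmax = 1/0.00730 = 137 nmol/s.
The slope is Km/Vmax, so Km = 0.0803 × 137 = 11.0 mM.
Then v = 137 × 27.1/(11.0 + 27.1) = 97.4 nmol/s.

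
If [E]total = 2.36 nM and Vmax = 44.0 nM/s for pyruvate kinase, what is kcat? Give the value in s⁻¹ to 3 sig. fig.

kcat = Vmax/[E]total = 44.0 nM/s / 2.36 nM = 18.6 s⁻¹.

18.6 s⁻¹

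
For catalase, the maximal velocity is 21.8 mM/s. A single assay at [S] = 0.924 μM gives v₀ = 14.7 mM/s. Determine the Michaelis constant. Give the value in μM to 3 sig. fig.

0.446 μM

From v = Vmax[S]/(Km+[S]), Km = [S](Vmax − v)/v.
Km = 0.924 × (21.8 − 14.7) / 14.7 = 6.560/14.7 = 0.446 μM.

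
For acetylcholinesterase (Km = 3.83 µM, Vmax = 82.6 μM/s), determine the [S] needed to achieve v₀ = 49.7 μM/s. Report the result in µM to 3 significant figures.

5.79 µM

Rearranging v = Vmax[S]/(Km+[S]) gives [S] = Km·v/(Vmax − v).
[S] = 3.83 × 49.7 / (82.6 − 49.7) = 190.4/32.90 = 5.79 µM.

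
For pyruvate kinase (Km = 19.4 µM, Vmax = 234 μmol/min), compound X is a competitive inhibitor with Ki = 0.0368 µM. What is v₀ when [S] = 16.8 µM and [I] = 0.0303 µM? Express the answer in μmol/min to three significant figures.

α = 1 + [I]/Ki = 1 + 0.0303/0.0368 = 1.823.
For a competitive inhibitor, Vmax is unchanged and the apparent Km becomes α·Km: Km,app = 35.4 µM, Vmax,app = 234 μmol/min.
v = Vmax,app·[S]/(Km,app + [S]) = 234 × 16.8/(35.4 + 16.8) = 75.3 μmol/min.

75.3 μmol/min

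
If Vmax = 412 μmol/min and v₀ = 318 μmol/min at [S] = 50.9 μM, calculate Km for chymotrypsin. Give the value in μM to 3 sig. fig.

15.0 μM

v/Vmax = 318/412 = 0.7718 = [S]/(Km+[S]).
So Km + [S] = [S]/0.7718 = 65.95 μM, giving Km = 65.95 − 50.9 = 15.0 μM.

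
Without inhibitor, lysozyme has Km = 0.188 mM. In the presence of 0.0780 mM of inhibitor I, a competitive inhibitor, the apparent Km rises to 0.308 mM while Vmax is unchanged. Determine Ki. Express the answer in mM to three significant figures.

0.122 mM

Competitive: Km,app = α·Km with α = 1 + [I]/Ki.
α = Km,app/Km = 0.308/0.188 = 1.638.
Since α = 1 + [I]/Ki, [I]/Ki = 1.638 − 1 = 0.6383 and Ki = 0.0780/0.6383 = 0.122 mM.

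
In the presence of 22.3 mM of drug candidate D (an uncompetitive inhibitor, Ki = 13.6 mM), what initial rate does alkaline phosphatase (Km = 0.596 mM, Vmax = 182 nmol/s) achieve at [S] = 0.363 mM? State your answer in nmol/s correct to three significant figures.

With α = 1 + [I]/Ki = 1 + 22.3/13.6 = 2.640, the uncompetitive rate law is v = (Vmax/α)·[S] / (Km/α + [S]).
v = (182/2.640)×0.363 / (0.596/2.640 + 0.363) = 25.03/0.5888 = 42.5 nmol/s.

42.5 nmol/s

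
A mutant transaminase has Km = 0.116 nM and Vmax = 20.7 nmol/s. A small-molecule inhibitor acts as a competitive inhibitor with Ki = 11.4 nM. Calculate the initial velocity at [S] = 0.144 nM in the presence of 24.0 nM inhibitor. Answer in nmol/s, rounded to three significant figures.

5.91 nmol/s

α = 1 + [I]/Ki = 1 + 24.0/11.4 = 3.105.
For a competitive inhibitor, Vmax is unchanged and the apparent Km becomes α·Km: Km,app = 0.360 nM, Vmax,app = 20.7 nmol/s.
v = Vmax,app·[S]/(Km,app + [S]) = 20.7 × 0.144/(0.360 + 0.144) = 5.91 nmol/s.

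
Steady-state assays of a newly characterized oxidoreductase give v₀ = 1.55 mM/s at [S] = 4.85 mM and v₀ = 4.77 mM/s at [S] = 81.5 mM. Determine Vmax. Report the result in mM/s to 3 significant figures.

5.49 mM/s

From v = Vmax[S]/(Km+[S]), each point gives Vmax = v(Km+[S])/[S].
Equating: 1.55(Km+4.85)/4.85 = 4.77(Km+81.5)/81.5.
0.3196·Km + 1.55 = 0.05853·Km + 4.77, so (0.3196 − 0.05853)·Km = 4.77 − 1.55.
Km = 3.220/0.2611 = 12.3 mM; then Vmax = 1.55(12.3+4.85)/4.85 = 5.49 mM/s.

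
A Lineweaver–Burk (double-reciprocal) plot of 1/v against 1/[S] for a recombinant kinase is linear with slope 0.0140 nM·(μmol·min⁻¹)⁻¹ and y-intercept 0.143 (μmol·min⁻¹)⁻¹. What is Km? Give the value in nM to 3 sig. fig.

y-intercept = 1/Vmax ⇒ Vmax = 6.99 μmol·min⁻¹; slope = Km/Vmax ⇒ Km = slope × Vmax.
Km = 0.0140 × 6.99 = 0.0979 nM.

0.0979 nM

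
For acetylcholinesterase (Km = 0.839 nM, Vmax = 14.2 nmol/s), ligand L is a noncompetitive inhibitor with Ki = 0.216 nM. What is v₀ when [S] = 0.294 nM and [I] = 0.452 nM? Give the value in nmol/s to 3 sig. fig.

With α = 1 + [I]/Ki = 1 + 0.452/0.216 = 3.093, the noncompetitive rate law is v = (Vmax/α)·[S] / (Km + [S]).
v = (14.2/3.093)×0.294 / (0.839 + 0.294) = 1.350/1.133 = 1.19 nmol/s.

1.19 nmol/s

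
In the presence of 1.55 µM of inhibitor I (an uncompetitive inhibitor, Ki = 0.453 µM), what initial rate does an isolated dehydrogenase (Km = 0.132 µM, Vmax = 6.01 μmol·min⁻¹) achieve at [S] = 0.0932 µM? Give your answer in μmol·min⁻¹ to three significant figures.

With α = 1 + [I]/Ki = 1 + 1.55/0.453 = 4.422, the uncompetitive rate law is v = (Vmax/α)·[S] / (Km/α + [S]).
v = (6.01/4.422)×0.0932 / (0.132/4.422 + 0.0932) = 0.1267/0.1231 = 1.03 μmol·min⁻¹.

1.03 μmol·min⁻¹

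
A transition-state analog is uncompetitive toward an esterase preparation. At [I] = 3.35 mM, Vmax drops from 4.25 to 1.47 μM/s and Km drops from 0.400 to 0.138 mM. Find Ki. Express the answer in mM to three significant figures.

1.77 mM

Uncompetitive: Vmax,app = Vmax/α (and Km,app = Km/α) with α = 1 + [I]/Ki.
α = Vmax/Vmax,app = 4.25/1.47 = 2.891.
Ki = [I]/(α − 1) = 3.35/1.891 = 1.77 mM.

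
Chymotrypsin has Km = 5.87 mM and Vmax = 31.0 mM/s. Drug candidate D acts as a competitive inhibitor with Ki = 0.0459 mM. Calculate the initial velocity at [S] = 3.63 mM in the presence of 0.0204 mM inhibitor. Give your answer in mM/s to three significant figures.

With α = 1 + [I]/Ki = 1 + 0.0204/0.0459 = 1.444, the competitive rate law is v = Vmax[S] / (αKm + [S]).
v = 31.0×3.63 / (1.444×5.87 + 3.63) = 112.5/12.11 = 9.29 mM/s.

9.29 mM/s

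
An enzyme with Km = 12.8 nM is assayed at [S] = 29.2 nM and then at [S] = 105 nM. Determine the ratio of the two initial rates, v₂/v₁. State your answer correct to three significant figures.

1.28

The fractional saturations are [S]/(Km+[S]) = 29.2/42.00 = 0.6952 and 105/117.8 = 0.8913.
v₂/v₁ is just their ratio: 0.8913/0.6952 = 1.28.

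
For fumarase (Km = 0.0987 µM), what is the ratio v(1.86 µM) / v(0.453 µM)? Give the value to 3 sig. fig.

1.16

Since Vmax cancels, v₂/v₁ = [S]₂(Km+[S]₁) / [S]₁(Km+[S]₂).
= 1.86×(0.0987+0.453) / (0.453×(0.0987+1.86)) = 1.026/0.8873 = 1.16.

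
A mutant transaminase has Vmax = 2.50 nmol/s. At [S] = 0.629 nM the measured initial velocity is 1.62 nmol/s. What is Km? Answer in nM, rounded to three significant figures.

v/Vmax = 1.62/2.50 = 0.6480 = [S]/(Km+[S]).
So Km + [S] = [S]/0.6480 = 0.9707 nM, giving Km = 0.9707 − 0.629 = 0.342 nM.

0.342 nM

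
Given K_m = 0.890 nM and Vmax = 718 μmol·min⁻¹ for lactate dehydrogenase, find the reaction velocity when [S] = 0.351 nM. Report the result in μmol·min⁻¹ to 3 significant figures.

203 μmol·min⁻¹

v = Vmax·[S]/(Km + [S]) = 718 × 0.351 / (0.890 + 0.351)
  = 252.0 / 1.241 = 203 μmol·min⁻¹.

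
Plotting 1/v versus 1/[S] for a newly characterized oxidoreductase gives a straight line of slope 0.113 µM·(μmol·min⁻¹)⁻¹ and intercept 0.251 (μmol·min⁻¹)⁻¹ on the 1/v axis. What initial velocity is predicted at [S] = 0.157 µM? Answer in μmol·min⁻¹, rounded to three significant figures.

The y-intercept is 1/Vmax, so Vmax = 1/0.251 = 3.98 μmol·min⁻¹.
The slope is Km/Vmax, so Km = 0.113 × 3.98 = 0.450 µM.
Then v = 3.98 × 0.157/(0.450 + 0.157) = 1.03 μmol·min⁻¹.

1.03 μmol·min⁻¹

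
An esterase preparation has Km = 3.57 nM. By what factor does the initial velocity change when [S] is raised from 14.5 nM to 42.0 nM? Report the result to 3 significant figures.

Since Vmax cancels, v₂/v₁ = [S]₂(Km+[S]₁) / [S]₁(Km+[S]₂).
= 42.0×(3.57+14.5) / (14.5×(3.57+42.0)) = 758.9/660.8 = 1.15.

1.15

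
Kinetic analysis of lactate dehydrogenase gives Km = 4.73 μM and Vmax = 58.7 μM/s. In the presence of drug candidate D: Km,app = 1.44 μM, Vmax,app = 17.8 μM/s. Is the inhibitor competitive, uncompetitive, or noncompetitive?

uncompetitive

Both Km and Vmax decrease by the same factor (~3.29-fold) — characteristic of uncompetitive inhibition.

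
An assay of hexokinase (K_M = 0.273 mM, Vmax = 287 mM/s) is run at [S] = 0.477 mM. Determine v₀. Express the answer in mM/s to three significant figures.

183 mM/s

v = Vmax·[S]/(Km + [S]) = 287 × 0.477 / (0.273 + 0.477)
  = 136.9 / 0.7500 = 183 mM/s.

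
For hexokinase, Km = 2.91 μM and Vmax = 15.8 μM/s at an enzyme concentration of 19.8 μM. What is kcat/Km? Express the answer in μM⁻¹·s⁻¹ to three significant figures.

kcat = Vmax/[E]total = 15.8/19.8 = 0.798 s⁻¹.
kcat/Km = 0.798/2.91 = 0.274 μM⁻¹·s⁻¹.

0.274 μM⁻¹·s⁻¹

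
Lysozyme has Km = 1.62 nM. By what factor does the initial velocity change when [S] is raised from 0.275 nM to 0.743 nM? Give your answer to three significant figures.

2.17

Since Vmax cancels, v₂/v₁ = [S]₂(Km+[S]₁) / [S]₁(Km+[S]₂).
= 0.743×(1.62+0.275) / (0.275×(1.62+0.743)) = 1.408/0.6498 = 2.17.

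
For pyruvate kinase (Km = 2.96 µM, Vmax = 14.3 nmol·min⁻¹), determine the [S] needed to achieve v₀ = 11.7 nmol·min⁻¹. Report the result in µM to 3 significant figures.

The required fractional saturation is v/Vmax = 11.7/14.3 = 0.8182.
Then [S]/(Km+[S]) = 0.8182 ⇒ [S] = 2.96 × 0.8182/(1 − 0.8182) = 13.3 µM.

13.3 µM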